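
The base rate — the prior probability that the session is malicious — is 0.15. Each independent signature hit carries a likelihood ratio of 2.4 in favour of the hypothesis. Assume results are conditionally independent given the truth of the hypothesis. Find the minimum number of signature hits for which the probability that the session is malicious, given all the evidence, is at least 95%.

Prior odds: 0.15 ÷ 0.85 = 3/17.
Likelihood ratio per signature hit = 2.4.
Target posterior odds = 0.95/0.05 = 19.
Need (3/17) × 2.4ⁿ ≥ 19, i.e. 2.4ⁿ ≥ 323/3.
2.4⁵ = 79.62624 falls short of 323/3 but 2.4⁶ = 2985984/15625 reaches it, so n = 6.

6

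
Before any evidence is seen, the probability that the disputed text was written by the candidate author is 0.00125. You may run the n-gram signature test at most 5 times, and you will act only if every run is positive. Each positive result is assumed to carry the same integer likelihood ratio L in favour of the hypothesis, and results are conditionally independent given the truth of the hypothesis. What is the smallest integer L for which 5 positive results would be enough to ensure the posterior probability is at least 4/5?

6

Prior odds = 0.00125/0.99875 = 1/799.
Target odds = 0.8/0.2 = 4.
Need L⁵ ≥ 4 ÷ (1/799) = 3196.
5⁵ = 3125 < 3196 ≤ 7776 = 6⁵, so L = 6.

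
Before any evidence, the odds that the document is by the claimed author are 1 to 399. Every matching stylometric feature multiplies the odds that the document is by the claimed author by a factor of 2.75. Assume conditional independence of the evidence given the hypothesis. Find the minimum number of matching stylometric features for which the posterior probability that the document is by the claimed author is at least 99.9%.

Prior odds = 1/399.
Likelihood ratio per matching stylometric feature = 2.75.
Target posterior odds = 0.999/0.001 = 999.
Require 2.75ⁿ ≥ 999 ÷ (1/399) = 398601.
2.75¹² ≈187065 falls short of 398601 but 2.75¹³ ≈514428 reaches it, so n = 13.

13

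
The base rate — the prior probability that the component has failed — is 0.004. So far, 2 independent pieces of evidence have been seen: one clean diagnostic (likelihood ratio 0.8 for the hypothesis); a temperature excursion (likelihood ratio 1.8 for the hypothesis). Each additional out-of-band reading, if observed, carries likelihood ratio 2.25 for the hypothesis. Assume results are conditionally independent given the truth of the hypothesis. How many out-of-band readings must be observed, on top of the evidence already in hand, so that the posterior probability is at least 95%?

Prior odds = 0.004/0.996 = 1/249.
Combined Bayes factor of the evidence already in hand = 0.8 × 1.8 = 1.44.
Odds after that evidence = (1/249) × 1.44 = 12/2075.
Target odds = 0.95/0.05 = 19.
Need 2.25ⁿ ≥ 19 ÷ (12/2075) = 39425/12.
2.25⁹ = 387420489/262144 falls short of 39425/12 but 2.25¹⁰ ≈3325.26 reaches it, so n = 10.

10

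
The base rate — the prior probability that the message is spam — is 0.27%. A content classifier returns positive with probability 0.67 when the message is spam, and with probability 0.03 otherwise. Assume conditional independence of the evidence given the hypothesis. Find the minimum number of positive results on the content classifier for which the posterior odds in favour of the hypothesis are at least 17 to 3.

3

Prior odds: 0.0027 ÷ 0.9973 = 27/9973.
Likelihood ratio of a positive result = 0.67/0.03 = 67/3.
Target odds = 17/3.
Need (27/9973) × (67/3)ⁿ ≥ 17/3, i.e. (67/3)ⁿ ≥ 169541/81.
(67/3)² = 4489/9 falls short of 169541/81 but (67/3)³ = 300763/27 reaches it, so n = 3.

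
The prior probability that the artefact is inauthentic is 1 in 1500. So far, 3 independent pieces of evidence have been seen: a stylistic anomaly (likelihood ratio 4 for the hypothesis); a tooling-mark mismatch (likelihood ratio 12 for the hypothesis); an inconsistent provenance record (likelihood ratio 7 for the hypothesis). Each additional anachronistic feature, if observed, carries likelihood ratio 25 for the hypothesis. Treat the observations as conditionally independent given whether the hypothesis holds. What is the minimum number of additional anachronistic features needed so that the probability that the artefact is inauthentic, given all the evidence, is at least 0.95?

Prior odds = (1/1500)/(1499/1500) = 1/1499.
Combined Bayes factor of the evidence already in hand = 4 × 12 × 7 = 336.
Odds after that evidence = (1/1499) × 336 = 336/1499.
Target odds = 0.95/0.05 = 19.
Need 25ⁿ ≥ 19 ÷ (336/1499) = 28481/336.
25¹ = 25 falls short of 28481/336 but 25² = 625 reaches it, so n = 2.

2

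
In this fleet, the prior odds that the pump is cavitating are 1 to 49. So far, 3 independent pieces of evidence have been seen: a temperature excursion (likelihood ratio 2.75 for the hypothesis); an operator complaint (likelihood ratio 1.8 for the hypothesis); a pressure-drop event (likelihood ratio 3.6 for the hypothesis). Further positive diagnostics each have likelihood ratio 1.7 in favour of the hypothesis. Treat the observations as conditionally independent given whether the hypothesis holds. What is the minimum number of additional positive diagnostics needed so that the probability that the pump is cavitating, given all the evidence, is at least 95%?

Prior odds = 1/49.
Combined Bayes factor of the evidence already in hand = 2.75 × 1.8 × 3.6 = 17.82.
Odds after that evidence = (1/49) × 17.82 = 891/2450.
Target odds = 0.95/0.05 = 19.
Need 1.7ⁿ ≥ 19 ÷ (891/2450) = 46550/891.
1.7⁷ = 410338673/10000000 falls short of 46550/891 but 1.7⁸ ≈69.7576 reaches it, so n = 8.

8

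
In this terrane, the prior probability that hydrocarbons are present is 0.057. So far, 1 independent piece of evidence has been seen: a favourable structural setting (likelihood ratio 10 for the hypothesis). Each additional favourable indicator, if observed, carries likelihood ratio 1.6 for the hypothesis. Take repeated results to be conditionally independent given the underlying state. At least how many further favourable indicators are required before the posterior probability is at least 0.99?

Prior odds = 0.057/0.943 = 57/943.
Bayes factor of the evidence already in hand = 10.
Odds after that evidence = (57/943) × 10 = 570/943.
Target odds = 0.99/0.01 = 99.
Need 1.6ⁿ ≥ 99 ÷ (570/943) = 31119/190.
1.6¹⁰ ≈109.951 falls short of 31119/190 but 1.6¹¹ ≈175.922 reaches it, so n = 11.

11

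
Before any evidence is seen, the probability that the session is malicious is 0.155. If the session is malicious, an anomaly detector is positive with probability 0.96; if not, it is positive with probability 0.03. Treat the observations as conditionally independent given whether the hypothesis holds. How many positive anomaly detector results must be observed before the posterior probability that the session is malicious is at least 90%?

Prior odds: 0.155 ÷ 0.845 = 31/169.
Likelihood ratio of a positive = 0.96/0.03 = 32.
Target posterior odds = 0.9/0.1 = 9.
Require 32ⁿ ≥ 9 ÷ (31/169) = 1521/31.
32¹ = 32 falls short of 1521/31 but 32² = 1024 reaches it, so n = 2.

2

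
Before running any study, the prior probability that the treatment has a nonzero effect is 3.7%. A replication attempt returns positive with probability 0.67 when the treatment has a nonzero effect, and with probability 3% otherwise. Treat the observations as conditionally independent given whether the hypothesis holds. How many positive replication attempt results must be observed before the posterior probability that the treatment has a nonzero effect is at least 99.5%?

3

Prior odds = 0.037/0.963 = 37/963.
Likelihood ratio of a positive result = 0.67/0.03 = 67/3.
Target posterior odds = 0.995/0.005 = 199.
Require (67/3)ⁿ ≥ 199 ÷ (37/963) = 191637/37.
(67/3)² = 4489/9 falls short of 191637/37 but (67/3)³ = 300763/27 reaches it, so n = 3.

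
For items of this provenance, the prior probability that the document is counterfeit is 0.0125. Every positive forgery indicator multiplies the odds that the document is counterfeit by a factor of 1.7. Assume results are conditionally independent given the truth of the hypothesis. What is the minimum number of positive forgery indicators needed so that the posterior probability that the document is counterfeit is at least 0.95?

14

Prior odds: 0.0125 ÷ 0.9875 = 1/79.
Likelihood ratio per positive forgery indicator = 1.7.
Target posterior odds = 0.95/0.05 = 19.
Need (1/79) × 1.7ⁿ ≥ 19, i.e. 1.7ⁿ ≥ 1501.
1.7¹³ ≈990.458 falls short of 1501 but 1.7¹⁴ ≈1683.78 reaches it, so n = 14.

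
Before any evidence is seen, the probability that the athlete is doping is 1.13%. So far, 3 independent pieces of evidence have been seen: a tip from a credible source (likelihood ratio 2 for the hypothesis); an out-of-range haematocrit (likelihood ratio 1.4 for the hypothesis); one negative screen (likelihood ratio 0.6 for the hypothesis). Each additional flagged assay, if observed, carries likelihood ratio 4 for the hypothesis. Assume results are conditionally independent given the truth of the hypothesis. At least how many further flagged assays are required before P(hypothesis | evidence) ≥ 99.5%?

Prior odds = 0.0113/0.9887 = 113/9887.
Combined Bayes factor of the evidence already in hand = 2 × 1.4 × 0.6 = 1.68.
Odds after that evidence = (113/9887) × 1.68 = 4746/247175.
Target odds = 0.995/0.005 = 199.
Need 4ⁿ ≥ 199 ÷ (4746/247175) = 49187825/4746.
4⁶ = 4096 falls short of 49187825/4746 but 4⁷ = 16384 reaches it, so n = 7.

7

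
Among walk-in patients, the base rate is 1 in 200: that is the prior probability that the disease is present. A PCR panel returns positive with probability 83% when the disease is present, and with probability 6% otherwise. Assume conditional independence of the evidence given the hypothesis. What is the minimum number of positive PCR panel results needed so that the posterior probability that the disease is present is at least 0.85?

3

Prior odds: 0.005 ÷ 0.995 = 1/199.
Likelihood ratio of a positive result = 0.83/0.06 = 83/6.
Target posterior odds = 0.85/0.15 = 17/3.
Need (1/199) × (83/6)ⁿ ≥ 17/3, i.e. (83/6)ⁿ ≥ 3383/3.
(83/6)² = 6889/36 falls short of 3383/3 but (83/6)³ = 571787/216 reaches it, so n = 3.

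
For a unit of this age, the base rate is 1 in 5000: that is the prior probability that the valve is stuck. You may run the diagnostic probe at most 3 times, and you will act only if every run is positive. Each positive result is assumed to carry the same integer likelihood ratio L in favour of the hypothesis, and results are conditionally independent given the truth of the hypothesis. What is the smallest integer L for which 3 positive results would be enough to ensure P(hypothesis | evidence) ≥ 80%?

Prior odds = 0.0002/0.9998 = 1/4999.
Target odds = 0.8/0.2 = 4.
Need L³ ≥ 4 ÷ (1/4999) = 19996.
27³ = 19683 < 19996 ≤ 21952 = 28³, so L = 28.

28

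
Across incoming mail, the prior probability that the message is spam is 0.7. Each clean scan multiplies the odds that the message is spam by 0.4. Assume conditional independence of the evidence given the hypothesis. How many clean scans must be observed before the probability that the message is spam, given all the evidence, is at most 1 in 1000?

Prior odds: 0.7 ÷ 0.3 = 7/3.
Likelihood ratio per clean scan = 0.4.
Target posterior odds = 0.001/0.999 = 1/999.
Need (7/3) × 0.4ⁿ ≤ 1/999, i.e. 0.4ⁿ ≤ 1/2331.
0.4⁸ = 256/390625 is still above 1/2331 but 0.4⁹ = 512/1953125 is at or below it, so n = 9.

9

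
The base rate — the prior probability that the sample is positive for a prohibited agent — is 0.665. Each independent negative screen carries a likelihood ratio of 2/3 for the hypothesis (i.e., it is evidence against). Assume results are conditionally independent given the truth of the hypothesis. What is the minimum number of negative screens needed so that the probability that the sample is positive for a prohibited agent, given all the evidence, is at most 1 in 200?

15

Prior odds = 0.665/0.335 = 133/67.
Likelihood ratio per negative screen = 2/3.
Target odds: 0.005 ÷ 0.995 = 1/199.
Require (2/3)ⁿ ≤ 1/199 ÷ (133/67) = 67/26467.
(2/3)¹⁴ = 16384/4782969 is still above 67/26467 but (2/3)¹⁵ = 32768/14348907 is at or below it, so n = 15.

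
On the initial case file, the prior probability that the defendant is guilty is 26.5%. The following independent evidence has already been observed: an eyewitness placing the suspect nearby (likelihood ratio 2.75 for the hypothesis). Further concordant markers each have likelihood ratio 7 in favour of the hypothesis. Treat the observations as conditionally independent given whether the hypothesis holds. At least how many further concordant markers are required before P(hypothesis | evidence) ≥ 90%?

Prior odds = 0.265/0.735 = 53/147.
Bayes factor of the evidence already in hand = 2.75.
Odds after that evidence = (53/147) × 2.75 = 583/588.
Target odds = 0.9/0.1 = 9.
Need 7ⁿ ≥ 9 ÷ (583/588) = 5292/583.
7¹ = 7 falls short of 5292/583 but 7² = 49 reaches it, so n = 2.

2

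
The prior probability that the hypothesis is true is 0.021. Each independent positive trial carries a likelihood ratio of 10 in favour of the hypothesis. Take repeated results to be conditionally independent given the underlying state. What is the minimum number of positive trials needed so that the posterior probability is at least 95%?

3

Prior odds = 0.021/0.979 = 21/979.
Likelihood ratio per positive trial = 10.
Target odds: 0.95 ÷ 0.05 = 19.
Need (21/979) × 10ⁿ ≥ 19, i.e. 10ⁿ ≥ 18601/21.
10² = 100 falls short of 18601/21 but 10³ = 1000 reaches it, so n = 3.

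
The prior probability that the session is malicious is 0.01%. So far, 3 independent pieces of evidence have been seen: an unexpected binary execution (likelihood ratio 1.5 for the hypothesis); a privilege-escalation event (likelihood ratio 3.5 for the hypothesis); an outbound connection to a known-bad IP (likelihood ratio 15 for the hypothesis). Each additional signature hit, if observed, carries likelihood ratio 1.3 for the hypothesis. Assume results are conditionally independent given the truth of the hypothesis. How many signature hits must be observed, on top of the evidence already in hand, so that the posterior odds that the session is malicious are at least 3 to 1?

23

Prior odds = 0.0001/0.9999 = 1/9999.
Combined Bayes factor of the evidence already in hand = 1.5 × 3.5 × 15 = 78.75.
Odds after that evidence = (1/9999) × 78.75 = 35/4444.
Target odds = 3.
Need 1.3ⁿ ≥ 3 ÷ (35/4444) = 13332/35.
1.3²² ≈321.184 falls short of 13332/35 but 1.3²³ ≈417.539 reaches it, so n = 23.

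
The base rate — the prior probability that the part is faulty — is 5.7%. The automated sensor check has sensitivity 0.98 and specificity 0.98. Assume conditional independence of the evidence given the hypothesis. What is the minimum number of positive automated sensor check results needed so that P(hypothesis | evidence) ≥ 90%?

2

Prior odds = 0.057/0.943 = 57/943.
False-positive rate = 1 − 0.98 = 0.02; likelihood ratio of a positive = 0.98/0.02 = 49.
Target posterior odds = 0.9/0.1 = 9.
Need (57/943) × 49ⁿ ≥ 9, i.e. 49ⁿ ≥ 2829/19.
49¹ = 49 falls short of 2829/19 but 49² = 2401 reaches it, so n = 2.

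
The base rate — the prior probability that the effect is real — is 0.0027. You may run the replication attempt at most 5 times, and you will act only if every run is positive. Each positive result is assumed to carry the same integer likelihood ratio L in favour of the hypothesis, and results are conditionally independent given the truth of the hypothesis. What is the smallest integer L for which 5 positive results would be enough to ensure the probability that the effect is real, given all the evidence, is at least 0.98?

8

Prior odds = 0.0027/0.9973 = 27/9973.
Target odds = 0.98/0.02 = 49.
Need L⁵ ≥ 49 ÷ (27/9973) = 488677/27.
7⁵ = 16807 < 488677/27 ≤ 32768 = 8⁵, so L = 8.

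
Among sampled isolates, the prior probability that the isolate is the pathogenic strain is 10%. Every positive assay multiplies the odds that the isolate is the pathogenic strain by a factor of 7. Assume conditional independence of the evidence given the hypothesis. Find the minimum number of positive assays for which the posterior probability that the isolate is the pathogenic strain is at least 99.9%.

Prior odds = 0.1/0.9 = 1/9.
Likelihood ratio per positive assay = 7.
Target posterior odds = 0.999/0.001 = 999.
Need (1/9) × 7ⁿ ≥ 999, i.e. 7ⁿ ≥ 8991.
7⁴ = 2401 falls short of 8991 but 7⁵ = 16807 reaches it, so n = 5.

5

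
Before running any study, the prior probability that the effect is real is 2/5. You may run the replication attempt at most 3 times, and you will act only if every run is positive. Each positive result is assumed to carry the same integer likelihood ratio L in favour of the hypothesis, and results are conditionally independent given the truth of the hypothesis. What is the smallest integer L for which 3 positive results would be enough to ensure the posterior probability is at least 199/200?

7

Prior odds = 0.4/0.6 = 2/3.
Target odds = 0.995/0.005 = 199.
Need L³ ≥ 199 ÷ (2/3) = 298.5.
6³ = 216 < 298.5 ≤ 343 = 7³, so L = 7.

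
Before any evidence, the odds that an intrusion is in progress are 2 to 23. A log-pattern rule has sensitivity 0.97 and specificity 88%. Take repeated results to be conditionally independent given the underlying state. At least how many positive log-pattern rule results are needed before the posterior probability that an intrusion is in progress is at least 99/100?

4

Prior odds = 2/23.
False-positive rate = 1 − 0.88 = 0.12; likelihood ratio of a positive = 0.97/0.12 = 97/12.
Target odds: 0.99 ÷ 0.01 = 99.
Need (2/23) × (97/12)ⁿ ≥ 99, i.e. (97/12)ⁿ ≥ 1138.5.
(97/12)³ = 912673/1728 falls short of 1138.5 but (97/12)⁴ = 88529281/20736 reaches it, so n = 4.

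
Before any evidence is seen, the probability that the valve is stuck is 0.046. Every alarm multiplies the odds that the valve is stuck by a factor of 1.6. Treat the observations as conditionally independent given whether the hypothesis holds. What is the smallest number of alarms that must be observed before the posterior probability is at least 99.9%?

Prior odds = 0.046/0.954 = 23/477.
Likelihood ratio per alarm = 1.6.
Target posterior odds = 0.999/0.001 = 999.
Need (23/477) × 1.6ⁿ ≥ 999, i.e. 1.6ⁿ ≥ 476523/23.
1.6²¹ ≈19342.8 falls short of 476523/23 but 1.6²² ≈30948.5 reaches it, so n = 22.

22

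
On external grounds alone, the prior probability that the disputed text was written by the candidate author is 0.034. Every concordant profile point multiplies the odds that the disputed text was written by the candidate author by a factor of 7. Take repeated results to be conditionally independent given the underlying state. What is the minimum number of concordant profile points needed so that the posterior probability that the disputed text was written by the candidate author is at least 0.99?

5

Prior odds: 0.034 ÷ 0.966 = 17/483.
Likelihood ratio per concordant profile point = 7.
Target posterior odds = 0.99/0.01 = 99.
Require 7ⁿ ≥ 99 ÷ (17/483) = 47817/17.
7⁴ = 2401 falls short of 47817/17 but 7⁵ = 16807 reaches it, so n = 5.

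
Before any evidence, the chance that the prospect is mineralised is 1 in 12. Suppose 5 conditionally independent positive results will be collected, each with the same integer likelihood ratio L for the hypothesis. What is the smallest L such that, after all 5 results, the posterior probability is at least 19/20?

3

Prior odds = (1/12)/(11/12) = 1/11.
Target odds = 0.95/0.05 = 19.
Need L⁵ ≥ 19 ÷ (1/11) = 209.
2⁵ = 32 < 209 ≤ 243 = 3⁵, so L = 3.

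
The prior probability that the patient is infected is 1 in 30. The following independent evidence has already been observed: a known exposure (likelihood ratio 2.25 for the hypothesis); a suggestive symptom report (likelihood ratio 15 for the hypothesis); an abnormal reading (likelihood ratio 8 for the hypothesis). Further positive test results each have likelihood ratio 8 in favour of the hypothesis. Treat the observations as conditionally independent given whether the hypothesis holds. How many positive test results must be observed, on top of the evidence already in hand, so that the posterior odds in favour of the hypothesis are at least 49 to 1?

1

Prior odds = (1/30)/(29/30) = 1/29.
Combined Bayes factor of the evidence already in hand = 2.25 × 15 × 8 = 270.
Odds after that evidence = (1/29) × 270 = 270/29.
Target odds = 49.
Need 8ⁿ ≥ 49 ÷ (270/29) = 1421/270.
8¹ = 8, which meets the required 1421/270; so n = 1.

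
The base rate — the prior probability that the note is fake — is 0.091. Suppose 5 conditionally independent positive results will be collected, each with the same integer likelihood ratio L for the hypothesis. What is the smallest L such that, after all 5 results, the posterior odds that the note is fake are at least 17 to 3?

3

Prior odds = 0.091/0.909 = 91/909.
Target odds = 17/3.
Need L⁵ ≥ 17/3 ÷ (91/909) = 5151/91.
2⁵ = 32 < 5151/91 ≤ 243 = 3⁵, so L = 3.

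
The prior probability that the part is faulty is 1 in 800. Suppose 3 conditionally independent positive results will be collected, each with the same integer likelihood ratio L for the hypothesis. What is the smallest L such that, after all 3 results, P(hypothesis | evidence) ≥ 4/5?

Prior odds = 0.00125/0.99875 = 1/799.
Target odds = 0.8/0.2 = 4.
Need L³ ≥ 4 ÷ (1/799) = 3196.
14³ = 2744 < 3196 ≤ 3375 = 15³, so L = 15.

15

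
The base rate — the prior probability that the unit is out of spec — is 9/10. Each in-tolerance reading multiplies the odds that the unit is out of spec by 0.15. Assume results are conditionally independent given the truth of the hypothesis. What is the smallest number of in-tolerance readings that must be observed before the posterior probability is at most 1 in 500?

Prior odds = 0.9/0.1 = 9.
Likelihood ratio per in-tolerance reading = 0.15.
Target odds: 0.002 ÷ 0.998 = 1/499.
Need 9 × 0.15ⁿ ≤ 1/499, i.e. 0.15ⁿ ≤ 1/4491.
0.15⁴ = 81/160000 is still above 1/4491 but 0.15⁵ = 243/3200000 is at or below it, so n = 5.

5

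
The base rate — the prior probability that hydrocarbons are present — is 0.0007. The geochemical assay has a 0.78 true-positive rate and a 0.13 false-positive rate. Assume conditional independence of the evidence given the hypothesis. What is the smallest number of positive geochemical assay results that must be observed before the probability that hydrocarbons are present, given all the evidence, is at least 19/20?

6

Prior odds = 0.0007/0.9993 = 7/9993.
Likelihood ratio of a positive result = 0.78/0.13 = 6.
Target odds: 0.95 ÷ 0.05 = 19.
Require 6ⁿ ≥ 19 ÷ (7/9993) = 189867/7.
6⁵ = 7776 falls short of 189867/7 but 6⁶ = 46656 reaches it, so n = 6.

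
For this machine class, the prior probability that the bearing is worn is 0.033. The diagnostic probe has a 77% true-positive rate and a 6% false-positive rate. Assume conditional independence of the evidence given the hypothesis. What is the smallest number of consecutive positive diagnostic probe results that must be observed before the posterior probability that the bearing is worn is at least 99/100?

4

Prior odds = 0.033/0.967 = 33/967.
Likelihood ratio of a positive result = 0.77/0.06 = 77/6.
Target posterior odds = 0.99/0.01 = 99.
Require (77/6)ⁿ ≥ 99 ÷ (33/967) = 2901.
(77/6)³ = 456533/216 falls short of 2901 but (77/6)⁴ = 35153041/1296 reaches it, so n = 4.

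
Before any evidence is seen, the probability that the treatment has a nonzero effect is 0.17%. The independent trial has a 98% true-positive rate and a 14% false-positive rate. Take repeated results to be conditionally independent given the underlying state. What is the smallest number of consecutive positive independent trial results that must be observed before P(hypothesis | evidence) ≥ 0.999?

Prior odds: 0.0017 ÷ 0.9983 = 17/9983.
Likelihood ratio of a positive result = 0.98/0.14 = 7.
Target odds: 0.999 ÷ 0.001 = 999.
Require 7ⁿ ≥ 999 ÷ (17/9983) = 9973017/17.
7⁶ = 117649 falls short of 9973017/17 but 7⁷ = 823543 reaches it, so n = 7.

7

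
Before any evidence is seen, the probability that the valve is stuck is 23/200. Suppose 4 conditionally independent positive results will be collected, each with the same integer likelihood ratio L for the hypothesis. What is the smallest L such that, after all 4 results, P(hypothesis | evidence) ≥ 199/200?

7

Prior odds = 0.115/0.885 = 23/177.
Target odds = 0.995/0.005 = 199.
Need L⁴ ≥ 199 ÷ (23/177) = 35223/23.
6⁴ = 1296 < 35223/23 ≤ 2401 = 7⁴, so L = 7.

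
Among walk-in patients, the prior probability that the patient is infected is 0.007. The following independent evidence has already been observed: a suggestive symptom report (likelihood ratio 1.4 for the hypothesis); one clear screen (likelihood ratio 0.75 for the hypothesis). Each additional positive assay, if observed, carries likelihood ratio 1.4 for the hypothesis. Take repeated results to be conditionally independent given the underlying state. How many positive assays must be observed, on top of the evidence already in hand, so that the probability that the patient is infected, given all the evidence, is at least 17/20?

20

Prior odds = 0.007/0.993 = 7/993.
Combined Bayes factor of the evidence already in hand = 1.4 × 0.75 = 1.05.
Odds after that evidence = (7/993) × 1.05 = 49/6620.
Target odds = 0.85/0.15 = 17/3.
Need 1.4ⁿ ≥ 17/3 ÷ (49/6620) = 112540/147.
1.4¹⁹ ≈597.63 falls short of 112540/147 but 1.4²⁰ ≈836.683 reaches it, so n = 20.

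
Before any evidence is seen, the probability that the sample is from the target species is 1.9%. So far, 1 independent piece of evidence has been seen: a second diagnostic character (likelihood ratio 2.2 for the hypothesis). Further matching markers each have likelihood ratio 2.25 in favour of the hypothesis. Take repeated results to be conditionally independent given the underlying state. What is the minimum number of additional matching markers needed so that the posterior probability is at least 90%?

7

Prior odds = 0.019/0.981 = 19/981.
Bayes factor of the evidence already in hand = 2.2.
Odds after that evidence = (19/981) × 2.2 = 209/4905.
Target odds = 0.9/0.1 = 9.
Need 2.25ⁿ ≥ 9 ÷ (209/4905) = 44145/209.
2.25⁶ = 531441/4096 falls short of 44145/209 but 2.25⁷ = 4782969/16384 reaches it, so n = 7.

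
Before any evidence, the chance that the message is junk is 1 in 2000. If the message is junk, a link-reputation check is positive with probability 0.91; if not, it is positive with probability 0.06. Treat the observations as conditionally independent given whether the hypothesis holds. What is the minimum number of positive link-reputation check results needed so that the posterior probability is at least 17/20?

4

Prior odds = 0.0005/0.9995 = 1/1999.
Likelihood ratio of a positive = 0.91/0.06 = 91/6.
Target odds: 0.85 ÷ 0.15 = 17/3.
Need (1/1999) × (91/6)ⁿ ≥ 17/3, i.e. (91/6)ⁿ ≥ 33983/3.
(91/6)³ = 753571/216 falls short of 33983/3 but (91/6)⁴ = 68574961/1296 reaches it, so n = 4.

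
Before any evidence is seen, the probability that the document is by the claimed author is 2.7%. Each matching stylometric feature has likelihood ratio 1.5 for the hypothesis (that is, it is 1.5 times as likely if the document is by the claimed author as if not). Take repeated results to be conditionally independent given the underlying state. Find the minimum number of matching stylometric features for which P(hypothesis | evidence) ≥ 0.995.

Prior odds = 0.027/0.973 = 27/973.
Likelihood ratio per matching stylometric feature = 1.5.
Target odds: 0.995 ÷ 0.005 = 199.
Need (27/973) × 1.5ⁿ ≥ 199, i.e. 1.5ⁿ ≥ 193627/27.
1.5²¹ ≈4987.89 falls short of 193627/27 but 1.5²² ≈7481.83 reaches it, so n = 22.

22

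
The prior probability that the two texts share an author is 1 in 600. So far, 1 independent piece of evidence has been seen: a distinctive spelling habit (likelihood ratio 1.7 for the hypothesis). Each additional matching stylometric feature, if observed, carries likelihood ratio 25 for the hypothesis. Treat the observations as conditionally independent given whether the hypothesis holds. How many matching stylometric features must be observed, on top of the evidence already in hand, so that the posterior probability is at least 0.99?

4

Prior odds = (1/600)/(599/600) = 1/599.
Bayes factor of the evidence already in hand = 1.7.
Odds after that evidence = (1/599) × 1.7 = 17/5990.
Target odds = 0.99/0.01 = 99.
Need 25ⁿ ≥ 99 ÷ (17/5990) = 593010/17.
25³ = 15625 falls short of 593010/17 but 25⁴ = 390625 reaches it, so n = 4.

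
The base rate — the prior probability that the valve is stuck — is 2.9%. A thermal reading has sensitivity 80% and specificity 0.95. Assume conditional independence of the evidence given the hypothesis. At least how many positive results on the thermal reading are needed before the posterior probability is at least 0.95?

3

Prior odds: 0.029 ÷ 0.971 = 29/971.
False-positive rate = 1 − 0.95 = 0.05; likelihood ratio of a positive = 0.8/0.05 = 16.
Target posterior odds = 0.95/0.05 = 19.
Need (29/971) × 16ⁿ ≥ 19, i.e. 16ⁿ ≥ 18449/29.
16² = 256 falls short of 18449/29 but 16³ = 4096 reaches it, so n = 3.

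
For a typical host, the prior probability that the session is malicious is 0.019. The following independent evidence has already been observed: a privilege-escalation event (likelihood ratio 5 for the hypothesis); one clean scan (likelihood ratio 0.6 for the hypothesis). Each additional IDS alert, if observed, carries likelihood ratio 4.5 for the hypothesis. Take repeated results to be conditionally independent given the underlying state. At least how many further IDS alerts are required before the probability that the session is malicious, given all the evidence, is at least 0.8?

3

Prior odds = 0.019/0.981 = 19/981.
Combined Bayes factor of the evidence already in hand = 5 × 0.6 = 3.
Odds after that evidence = (19/981) × 3 = 19/327.
Target odds = 0.8/0.2 = 4.
Need 4.5ⁿ ≥ 4 ÷ (19/327) = 1308/19.
4.5² = 20.25 falls short of 1308/19 but 4.5³ = 91.125 reaches it, so n = 3.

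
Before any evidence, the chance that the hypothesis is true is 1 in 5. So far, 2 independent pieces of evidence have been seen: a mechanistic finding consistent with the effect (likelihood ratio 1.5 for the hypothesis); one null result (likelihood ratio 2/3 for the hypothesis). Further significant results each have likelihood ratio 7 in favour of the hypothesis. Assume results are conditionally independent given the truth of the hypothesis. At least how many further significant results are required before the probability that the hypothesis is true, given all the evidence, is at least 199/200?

Prior odds = 0.2/0.8 = 0.25.
Combined Bayes factor of the evidence already in hand = 1.5 × (2/3) = 1.
Odds after that evidence = 0.25 × 1 = 0.25.
Target odds = 0.995/0.005 = 199.
Need 7ⁿ ≥ 199 ÷ 0.25 = 796.
7³ = 343 falls short of 796 but 7⁴ = 2401 reaches it, so n = 4.

4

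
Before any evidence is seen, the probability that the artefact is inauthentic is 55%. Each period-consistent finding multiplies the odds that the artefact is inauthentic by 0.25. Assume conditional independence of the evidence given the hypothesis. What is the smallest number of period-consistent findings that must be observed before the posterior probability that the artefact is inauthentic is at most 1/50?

3

Prior odds: 0.55 ÷ 0.45 = 11/9.
Likelihood ratio per period-consistent finding = 0.25.
Target odds: 0.02 ÷ 0.98 = 1/49.
Require 0.25ⁿ ≤ 1/49 ÷ (11/9) = 9/539.
0.25² = 0.0625 is still above 9/539 but 0.25³ = 0.015625 is at or below it, so n = 3.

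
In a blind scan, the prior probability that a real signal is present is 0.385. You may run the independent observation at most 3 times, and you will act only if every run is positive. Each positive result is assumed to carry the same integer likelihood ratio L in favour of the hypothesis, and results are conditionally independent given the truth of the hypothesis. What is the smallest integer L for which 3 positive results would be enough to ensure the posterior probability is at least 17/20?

Prior odds = 0.385/0.615 = 77/123.
Target odds = 0.85/0.15 = 17/3.
Need L³ ≥ 17/3 ÷ (77/123) = 697/77.
2³ = 8 < 697/77 ≤ 27 = 3³, so L = 3.

3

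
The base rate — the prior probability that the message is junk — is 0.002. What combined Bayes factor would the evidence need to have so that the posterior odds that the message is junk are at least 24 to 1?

11976

Prior odds = 0.002/0.998 = 1/499.
Target odds = 24.
Required Bayes factor = 24 ÷ (1/499) = 11976.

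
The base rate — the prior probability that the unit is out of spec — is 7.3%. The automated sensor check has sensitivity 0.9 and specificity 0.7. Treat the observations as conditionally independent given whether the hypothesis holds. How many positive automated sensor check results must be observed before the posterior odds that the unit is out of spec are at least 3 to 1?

Prior odds = 0.073/0.927 = 73/927.
False-positive rate = 1 − 0.7 = 0.3; likelihood ratio of a positive = 0.9/0.3 = 3.
Target odds = 3.
Require 3ⁿ ≥ 3 ÷ (73/927) = 2781/73.
3³ = 27 falls short of 2781/73 but 3⁴ = 81 reaches it, so n = 4.

4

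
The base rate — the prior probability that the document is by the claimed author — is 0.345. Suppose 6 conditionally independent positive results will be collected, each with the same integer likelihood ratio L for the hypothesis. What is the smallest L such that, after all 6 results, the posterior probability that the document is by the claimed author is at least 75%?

2

Prior odds = 0.345/0.655 = 69/131.
Target odds = 0.75/0.25 = 3.
Need L⁶ ≥ 3 ÷ (69/131) = 131/23.
1⁶ = 1 < 131/23 ≤ 64 = 2⁶, so L = 2.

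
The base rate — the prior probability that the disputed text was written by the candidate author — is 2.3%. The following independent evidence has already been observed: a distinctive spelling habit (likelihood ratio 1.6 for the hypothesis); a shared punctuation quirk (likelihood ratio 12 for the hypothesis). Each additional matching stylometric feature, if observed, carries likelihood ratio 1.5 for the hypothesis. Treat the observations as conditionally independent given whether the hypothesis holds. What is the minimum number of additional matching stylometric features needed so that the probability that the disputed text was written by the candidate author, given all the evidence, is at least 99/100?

14

Prior odds = 0.023/0.977 = 23/977.
Combined Bayes factor of the evidence already in hand = 1.6 × 12 = 19.2.
Odds after that evidence = (23/977) × 19.2 = 2208/4885.
Target odds = 0.99/0.01 = 99.
Need 1.5ⁿ ≥ 99 ÷ (2208/4885) = 161205/736.
1.5¹³ = 1594323/8192 falls short of 161205/736 but 1.5¹⁴ = 4782969/16384 reaches it, so n = 14.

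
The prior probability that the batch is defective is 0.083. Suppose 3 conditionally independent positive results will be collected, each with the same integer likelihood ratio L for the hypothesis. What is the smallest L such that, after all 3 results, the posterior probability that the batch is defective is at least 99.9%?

23

Prior odds = 0.083/0.917 = 83/917.
Target odds = 0.999/0.001 = 999.
Need L³ ≥ 999 ÷ (83/917) = 916083/83.
22³ = 10648 < 916083/83 ≤ 12167 = 23³, so L = 23.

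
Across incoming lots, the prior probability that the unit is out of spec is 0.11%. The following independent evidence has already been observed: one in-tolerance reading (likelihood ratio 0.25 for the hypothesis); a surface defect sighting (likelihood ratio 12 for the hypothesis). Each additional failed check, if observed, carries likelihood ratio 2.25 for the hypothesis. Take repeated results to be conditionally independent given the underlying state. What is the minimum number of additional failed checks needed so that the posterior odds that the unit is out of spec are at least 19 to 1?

Prior odds = 0.0011/0.9989 = 11/9989.
Combined Bayes factor of the evidence already in hand = 0.25 × 12 = 3.
Odds after that evidence = (11/9989) × 3 = 33/9989.
Target odds = 19.
Need 2.25ⁿ ≥ 19 ÷ (33/9989) = 189791/33.
2.25¹⁰ ≈3325.26 falls short of 189791/33 but 2.25¹¹ ≈7481.83 reaches it, so n = 11.

11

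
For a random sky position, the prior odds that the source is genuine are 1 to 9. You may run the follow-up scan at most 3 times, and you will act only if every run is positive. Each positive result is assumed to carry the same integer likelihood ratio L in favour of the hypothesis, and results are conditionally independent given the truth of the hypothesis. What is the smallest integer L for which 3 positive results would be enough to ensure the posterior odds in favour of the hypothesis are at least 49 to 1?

8

Prior odds = 1/9.
Target odds = 49.
Need L³ ≥ 49 ÷ (1/9) = 441.
7³ = 343 < 441 ≤ 512 = 8³, so L = 8.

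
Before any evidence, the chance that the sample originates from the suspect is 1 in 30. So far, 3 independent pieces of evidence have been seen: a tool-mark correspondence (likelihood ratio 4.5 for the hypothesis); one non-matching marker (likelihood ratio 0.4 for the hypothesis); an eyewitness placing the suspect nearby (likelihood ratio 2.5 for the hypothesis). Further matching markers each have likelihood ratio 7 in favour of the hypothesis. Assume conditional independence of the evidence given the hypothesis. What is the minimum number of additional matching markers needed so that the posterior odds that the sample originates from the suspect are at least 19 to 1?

Prior odds = (1/30)/(29/30) = 1/29.
Combined Bayes factor of the evidence already in hand = 4.5 × 0.4 × 2.5 = 4.5.
Odds after that evidence = (1/29) × 4.5 = 9/58.
Target odds = 19.
Need 7ⁿ ≥ 19 ÷ (9/58) = 1102/9.
7² = 49 falls short of 1102/9 but 7³ = 343 reaches it, so n = 3.

3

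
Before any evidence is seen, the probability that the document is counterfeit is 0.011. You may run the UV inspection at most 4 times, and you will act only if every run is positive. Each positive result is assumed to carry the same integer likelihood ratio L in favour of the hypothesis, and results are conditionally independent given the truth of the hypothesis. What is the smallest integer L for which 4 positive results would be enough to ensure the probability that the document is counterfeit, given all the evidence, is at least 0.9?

6

Prior odds = 0.011/0.989 = 11/989.
Target odds = 0.9/0.1 = 9.
Need L⁴ ≥ 9 ÷ (11/989) = 8901/11.
5⁴ = 625 < 8901/11 ≤ 1296 = 6⁴, so L = 6.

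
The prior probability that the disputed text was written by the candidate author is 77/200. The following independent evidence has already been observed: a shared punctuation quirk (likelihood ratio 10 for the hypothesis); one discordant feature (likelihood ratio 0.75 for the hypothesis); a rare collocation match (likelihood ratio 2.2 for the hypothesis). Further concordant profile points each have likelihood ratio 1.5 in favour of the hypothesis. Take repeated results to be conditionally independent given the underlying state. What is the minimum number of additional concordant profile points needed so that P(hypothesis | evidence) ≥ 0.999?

12

Prior odds = 0.385/0.615 = 77/123.
Combined Bayes factor of the evidence already in hand = 10 × 0.75 × 2.2 = 16.5.
Odds after that evidence = (77/123) × 16.5 = 847/82.
Target odds = 0.999/0.001 = 999.
Need 1.5ⁿ ≥ 999 ÷ (847/82) = 81918/847.
1.5¹¹ = 177147/2048 falls short of 81918/847 but 1.5¹² = 531441/4096 reaches it, so n = 12.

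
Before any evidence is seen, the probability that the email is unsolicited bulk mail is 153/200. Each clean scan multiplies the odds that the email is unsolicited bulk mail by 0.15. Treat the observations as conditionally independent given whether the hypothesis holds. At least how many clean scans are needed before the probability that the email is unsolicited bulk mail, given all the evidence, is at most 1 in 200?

4

Prior odds: 0.765 ÷ 0.235 = 153/47.
Likelihood ratio per clean scan = 0.15.
Target posterior odds = 0.005/0.995 = 1/199.
Need (153/47) × 0.15ⁿ ≤ 1/199, i.e. 0.15ⁿ ≤ 47/30447.
0.15³ = 0.003375 is still above 47/30447 but 0.15⁴ = 81/160000 is at or below it, so n = 4.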